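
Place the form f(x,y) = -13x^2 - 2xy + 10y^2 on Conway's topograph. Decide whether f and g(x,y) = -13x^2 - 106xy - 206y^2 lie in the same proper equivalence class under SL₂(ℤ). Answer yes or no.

D₁ = 524, D₂ = 524
river cycle of f (length 6): (10, 22, -1), (-1, 22, 10), (10, 18, -5), (-5, 22, 2), (2, 22, -5), (-5, 18, 10)
river cycle of g (length 6): (10, 22, -1), (-1, 22, 10), (10, 18, -5), (-5, 22, 2), (2, 22, -5), (-5, 18, 10)
cycles coincide ⇒ equivalent

yes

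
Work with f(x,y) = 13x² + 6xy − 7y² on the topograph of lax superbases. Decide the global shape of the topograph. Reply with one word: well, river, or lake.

D = b²−4ac = 6² − 4·13·(-7) = 400
D = 20² is a perfect square ⇒ form factors over ℤ ⇒ lakes

lake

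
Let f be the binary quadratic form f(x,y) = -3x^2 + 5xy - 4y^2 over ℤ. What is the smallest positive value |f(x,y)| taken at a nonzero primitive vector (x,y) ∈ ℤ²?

translate: b→1 (≡-5 mod 6), so (3,-5,4)→(3,1,2)
flip: (3,1,2)→(2,-1,3)
reduced (well bottom): (2,-1,3) with a≤c, −a<b≤a
well minimum |f| = |-2| = 2 (negative-definite)

2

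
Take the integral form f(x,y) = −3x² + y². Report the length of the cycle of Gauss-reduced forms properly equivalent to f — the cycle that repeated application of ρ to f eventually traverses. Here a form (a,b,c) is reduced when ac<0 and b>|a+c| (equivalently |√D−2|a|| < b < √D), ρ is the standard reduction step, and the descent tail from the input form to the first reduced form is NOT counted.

D = 12, ⌊√D⌋ = 3
descent: ρ → (1,2,-2)  [lands on river]
river: ρ → (-2,2,1)
ρ-cycle length = 2 (tail of 1 descent step not counted)

2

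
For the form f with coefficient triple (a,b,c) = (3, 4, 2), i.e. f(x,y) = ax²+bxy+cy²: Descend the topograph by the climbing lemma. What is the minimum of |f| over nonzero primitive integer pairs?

translate: b→-2 (≡4 mod 6), so (3,4,2)→(3,-2,1)
flip: (3,-2,1)→(1,2,3)
translate: b→0 (≡2 mod 2), so (1,2,3)→(1,0,2)
reduced (well bottom): (1,0,2) with a≤c, −a<b≤a
well minimum = a = 1

1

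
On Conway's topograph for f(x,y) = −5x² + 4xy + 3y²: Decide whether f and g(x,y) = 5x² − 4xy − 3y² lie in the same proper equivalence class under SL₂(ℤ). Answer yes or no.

D₁ = 76, D₂ = 76
river cycle of f (length 6): (3, 8, -1), (-1, 8, 3), (3, 4, -5), (-5, 6, 2), (2, 6, -5), (-5, 4, 3)
river cycle of g (length 6): (-3, 4, 5), (5, 6, -2), (-2, 6, 5), (5, 4, -3), (-3, 8, 1), (1, 8, -3)
cycles differ ⇒ inequivalent

no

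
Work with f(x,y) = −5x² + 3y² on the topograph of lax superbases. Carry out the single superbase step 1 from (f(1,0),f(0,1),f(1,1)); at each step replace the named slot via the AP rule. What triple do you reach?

start (-5,3,-2) = (f(1,0),f(0,1),f(1,1))
replace slot 1: 2·(3+(-2)) − (-5) = 7 → (7,3,-2)

7,3,-2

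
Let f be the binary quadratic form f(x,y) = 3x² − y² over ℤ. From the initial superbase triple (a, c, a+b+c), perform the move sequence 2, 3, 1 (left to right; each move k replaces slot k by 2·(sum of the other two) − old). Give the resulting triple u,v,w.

start (3,-1,2) = (f(1,0),f(0,1),f(1,1))
replace slot 2: 2·(3+2) − (-1) = 11 → (3,11,2)
replace slot 3: 2·(3+11) − 2 = 26 → (3,11,26)
replace slot 1: 2·(11+26) − 3 = 71 → (71,11,26)

71,11,26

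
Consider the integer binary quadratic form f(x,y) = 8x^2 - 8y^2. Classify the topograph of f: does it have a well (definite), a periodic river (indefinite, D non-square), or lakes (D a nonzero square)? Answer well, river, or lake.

D = b²−4ac = 0² − 4·8·(-8) = 256
D = 16² is a perfect square ⇒ form factors over ℤ ⇒ lakes

lake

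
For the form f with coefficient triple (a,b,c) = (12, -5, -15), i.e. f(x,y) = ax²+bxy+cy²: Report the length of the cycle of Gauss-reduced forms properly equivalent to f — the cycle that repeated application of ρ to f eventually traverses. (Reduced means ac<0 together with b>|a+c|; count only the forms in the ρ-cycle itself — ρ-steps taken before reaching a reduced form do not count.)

D = 745, ⌊√D⌋ = 27
descent: ρ → (-15,5,12)  [lands on river]
river: ρ → (12,19,-8)
river: ρ → (-8,13,18)
river: ρ → (18,23,-3)
river: ρ → (-3,25,10)
river: ρ → (10,15,-13)
river: ρ → (-13,11,12)
river: ρ → (12,13,-12)
river: ρ → (-12,11,13)
river: ρ → (13,15,-10)
river: ρ → (-10,25,3)
river: ρ → (3,23,-18)
river: ρ → (-18,13,8)
river: ρ → (8,19,-12)
river: ρ → (-12,5,15)
river: ρ → (15,25,-2)
river: ρ → (-2,27,2)
river: ρ → (2,25,-15)
ρ-cycle length = 18 (tail of 1 descent step not counted)

18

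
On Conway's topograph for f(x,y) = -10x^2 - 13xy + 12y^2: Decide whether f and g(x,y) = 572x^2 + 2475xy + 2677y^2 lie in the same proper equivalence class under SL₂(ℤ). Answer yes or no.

D₁ = 649, D₂ = 649
river cycle of f (length 34): (12, 13, -10), (-10, 7, 15), (15, 23, -2), (-2, 25, 3), (3, 23, -10), (-10, 17, 9), (9, 19, -8), (-8, 13, 15), (15, 17, -6), (-6, 19, 12), … (24 more)
river cycle of g (length 34): (15, 23, -2), (-2, 25, 3), (3, 23, -10), (-10, 17, 9), (9, 19, -8), (-8, 13, 15), (15, 17, -6), (-6, 19, 12), (12, 5, -13), (-13, 21, 4), … (24 more)
cycles coincide ⇒ equivalent

yes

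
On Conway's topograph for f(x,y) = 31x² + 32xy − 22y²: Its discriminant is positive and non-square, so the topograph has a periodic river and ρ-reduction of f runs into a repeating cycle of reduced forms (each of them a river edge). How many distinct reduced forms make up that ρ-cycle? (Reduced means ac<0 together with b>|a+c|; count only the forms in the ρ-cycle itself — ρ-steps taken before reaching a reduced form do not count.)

D = 3752, ⌊√D⌋ = 61
river: ρ → (-22,56,7)
river: ρ → (7,56,-22)
river: ρ → (-22,32,31)
river: ρ → (31,30,-23)
river: ρ → (-23,16,38)
river: ρ → (38,60,-1)
river: ρ → (-1,60,38)
river: ρ → (38,16,-23)
river: ρ → (-23,30,31)
river: ρ → (31,32,-22)
ρ-cycle length = 10 (tail of 0 descent steps not counted)

10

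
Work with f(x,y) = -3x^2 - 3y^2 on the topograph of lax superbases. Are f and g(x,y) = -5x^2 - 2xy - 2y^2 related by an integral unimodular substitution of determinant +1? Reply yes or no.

D₁ = -36, D₂ = -36
f is negative-definite; reduce −f:
−f: reduced (well bottom): (3,0,3) with a≤c, −a<b≤a
flip sign back: reduced form of f is (-3,0,-3)
g is negative-definite; reduce −g:
−g: flip: (5,2,2)→(2,-2,5)
−g: translate: b→2 (≡-2 mod 4), so (2,-2,5)→(2,2,5)
−g: reduced (well bottom): (2,2,5) with a≤c, −a<b≤a
flip sign back: reduced form of g is (-2,-2,-5)
reduced forms (-3, 0, -3) vs (-2, -2, -5) ⇒ inequivalent

no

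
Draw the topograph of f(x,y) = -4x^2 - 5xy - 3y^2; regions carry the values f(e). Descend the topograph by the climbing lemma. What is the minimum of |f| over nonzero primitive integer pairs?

translate: b→-3 (≡5 mod 8), so (4,5,3)→(4,-3,2)
flip: (4,-3,2)→(2,3,4)
translate: b→-1 (≡3 mod 4), so (2,3,4)→(2,-1,3)
reduced (well bottom): (2,-1,3) with a≤c, −a<b≤a
well minimum |f| = |-2| = 2 (negative-definite)

2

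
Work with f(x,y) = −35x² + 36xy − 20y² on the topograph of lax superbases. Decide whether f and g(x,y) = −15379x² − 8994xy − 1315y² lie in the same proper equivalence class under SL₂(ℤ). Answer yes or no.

D₁ = -1504, D₂ = -1504
f is negative-definite; reduce −f:
−f: translate: b→34 (≡-36 mod 70), so (35,-36,20)→(35,34,19)
−f: flip: (35,34,19)→(19,-34,35)
−f: translate: b→4 (≡-34 mod 38), so (19,-34,35)→(19,4,20)
−f: reduced (well bottom): (19,4,20) with a≤c, −a<b≤a
flip sign back: reduced form of f is (-19,-4,-20)
g is negative-definite; reduce −g:
−g: flip: (15379,8994,1315)→(1315,-8994,15379)
−g: translate: b→-1104 (≡-8994 mod 2630), so (1315,-8994,15379)→(1315,-1104,232)
−g: flip: (1315,-1104,232)→(232,1104,1315)
−g: translate: b→176 (≡1104 mod 464), so (232,1104,1315)→(232,176,35)
−g: flip: (232,176,35)→(35,-176,232)
−g: translate: b→34 (≡-176 mod 70), so (35,-176,232)→(35,34,19)
−g: flip: (35,34,19)→(19,-34,35)
−g: translate: b→4 (≡-34 mod 38), so (19,-34,35)→(19,4,20)
−g: reduced (well bottom): (19,4,20) with a≤c, −a<b≤a
flip sign back: reduced form of g is (-19,-4,-20)
reduced forms (-19, -4, -20) vs (-19, -4, -20) ⇒ equivalent

yes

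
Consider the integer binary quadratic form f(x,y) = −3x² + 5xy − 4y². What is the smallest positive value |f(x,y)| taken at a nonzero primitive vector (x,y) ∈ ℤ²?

translate: b→1 (≡-5 mod 6), so (3,-5,4)→(3,1,2)
flip: (3,1,2)→(2,-1,3)
reduced (well bottom): (2,-1,3) with a≤c, −a<b≤a
well minimum |f| = |-2| = 2 (negative-definite)

2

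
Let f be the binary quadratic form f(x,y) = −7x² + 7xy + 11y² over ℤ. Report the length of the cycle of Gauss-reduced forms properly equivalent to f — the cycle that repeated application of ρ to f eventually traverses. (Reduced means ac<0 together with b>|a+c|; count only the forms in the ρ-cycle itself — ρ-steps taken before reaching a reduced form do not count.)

D = 357, ⌊√D⌋ = 18
river: ρ → (11,15,-3)
river: ρ → (-3,15,11)
river: ρ → (11,7,-7)
river: ρ → (-7,7,11)
ρ-cycle length = 4 (tail of 0 descent steps not counted)

4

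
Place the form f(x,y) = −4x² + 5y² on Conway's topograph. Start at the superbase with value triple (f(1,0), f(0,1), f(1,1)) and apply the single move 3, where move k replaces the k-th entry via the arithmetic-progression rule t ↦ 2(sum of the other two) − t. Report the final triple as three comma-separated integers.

start (-4,5,1) = (f(1,0),f(0,1),f(1,1))
replace slot 3: 2·((-4)+5) − 1 = 1 → (-4,5,1)

-4,5,1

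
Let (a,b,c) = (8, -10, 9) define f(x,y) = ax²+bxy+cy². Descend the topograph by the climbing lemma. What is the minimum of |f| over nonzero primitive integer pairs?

translate: b→6 (≡-10 mod 16), so (8,-10,9)→(8,6,7)
flip: (8,6,7)→(7,-6,8)
reduced (well bottom): (7,-6,8) with a≤c, −a<b≤a
well minimum = a = 7

7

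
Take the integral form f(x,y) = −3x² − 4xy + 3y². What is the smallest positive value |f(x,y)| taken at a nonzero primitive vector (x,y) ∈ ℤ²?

descent: ρ → (3,4,-3)  [lands on river]
river: ρ → (-3,2,4)
river: ρ → (4,6,-1)
river: ρ → (-1,6,4)
river: ρ → (4,2,-3)
river: ρ → (-3,4,3)
river: ρ → (3,2,-4)
river: ρ → (-4,6,1)
river: ρ → (1,6,-4)
river: ρ → (-4,2,3)
closes: descent 1, river 10
min |a| on river = 1

1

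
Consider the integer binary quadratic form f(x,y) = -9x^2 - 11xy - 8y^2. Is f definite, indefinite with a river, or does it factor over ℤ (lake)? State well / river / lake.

D = b²−4ac = (-11)² − 4·(-9)·(-8) = -167
D < 0 ⇒ definite ⇒ every region one sign ⇒ single well

well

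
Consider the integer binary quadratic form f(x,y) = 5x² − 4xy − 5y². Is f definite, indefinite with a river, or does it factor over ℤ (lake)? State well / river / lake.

D = b²−4ac = (-4)² − 4·5·(-5) = 116
D > 0 non-square ⇒ indefinite ⇒ periodic river

river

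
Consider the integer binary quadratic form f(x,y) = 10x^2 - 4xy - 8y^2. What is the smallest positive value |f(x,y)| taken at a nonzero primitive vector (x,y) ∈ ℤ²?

descent: ρ → (-8,4,10)  [lands on river]
river: ρ → (10,16,-2)
river: ρ → (-2,16,10)
river: ρ → (10,4,-8)
river: ρ → (-8,12,6)
river: ρ → (6,12,-8)
closes: descent 1, river 6
min |a| on river = 2

2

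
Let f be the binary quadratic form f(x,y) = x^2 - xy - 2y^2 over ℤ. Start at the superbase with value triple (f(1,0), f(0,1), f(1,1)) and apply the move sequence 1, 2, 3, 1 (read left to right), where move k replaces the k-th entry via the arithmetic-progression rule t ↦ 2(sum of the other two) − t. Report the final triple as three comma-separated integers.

start (1,-2,-2) = (f(1,0),f(0,1),f(1,1))
replace slot 1: 2·((-2)+(-2)) − 1 = -9 → (-9,-2,-2)
replace slot 2: 2·((-9)+(-2)) − (-2) = -20 → (-9,-20,-2)
replace slot 3: 2·((-9)+(-20)) − (-2) = -56 → (-9,-20,-56)
replace slot 1: 2·((-20)+(-56)) − (-9) = -143 → (-143,-20,-56)

-143,-20,-56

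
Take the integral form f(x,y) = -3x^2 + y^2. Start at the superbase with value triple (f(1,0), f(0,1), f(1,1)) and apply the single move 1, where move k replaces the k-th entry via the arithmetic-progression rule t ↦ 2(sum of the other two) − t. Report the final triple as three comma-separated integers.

start (-3,1,-2) = (f(1,0),f(0,1),f(1,1))
replace slot 1: 2·(1+(-2)) − (-3) = 1 → (1,1,-2)

1,1,-2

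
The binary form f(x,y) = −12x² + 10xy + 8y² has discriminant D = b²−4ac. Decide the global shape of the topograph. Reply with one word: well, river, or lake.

D = b²−4ac = 10² − 4·(-12)·8 = 484
D = 22² is a perfect square ⇒ form factors over ℤ ⇒ lakes

lake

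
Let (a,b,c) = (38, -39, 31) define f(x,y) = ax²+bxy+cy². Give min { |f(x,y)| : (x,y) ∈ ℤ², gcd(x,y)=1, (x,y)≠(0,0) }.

translate: b→37 (≡-39 mod 76), so (38,-39,31)→(38,37,30)
flip: (38,37,30)→(30,-37,38)
translate: b→23 (≡-37 mod 60), so (30,-37,38)→(30,23,31)
reduced (well bottom): (30,23,31) with a≤c, −a<b≤a
well minimum = a = 30

30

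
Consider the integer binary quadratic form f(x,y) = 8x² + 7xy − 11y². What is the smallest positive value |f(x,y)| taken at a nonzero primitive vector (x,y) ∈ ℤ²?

river: ρ → (-11,15,4)
river: ρ → (4,17,-7)
river: ρ → (-7,11,10)
river: ρ → (10,9,-8)
river: ρ → (-8,7,11)
river: ρ → (11,15,-4)
river: ρ → (-4,17,7)
river: ρ → (7,11,-10)
river: ρ → (-10,9,8)
river: ρ → (8,7,-11)
closes: descent 0, river 10
min |a| on river = 4

4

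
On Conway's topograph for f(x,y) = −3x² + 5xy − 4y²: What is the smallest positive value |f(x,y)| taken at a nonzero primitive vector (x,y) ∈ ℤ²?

translate: b→1 (≡-5 mod 6), so (3,-5,4)→(3,1,2)
flip: (3,1,2)→(2,-1,3)
reduced (well bottom): (2,-1,3) with a≤c, −a<b≤a
well minimum |f| = |-2| = 2 (negative-definite)

2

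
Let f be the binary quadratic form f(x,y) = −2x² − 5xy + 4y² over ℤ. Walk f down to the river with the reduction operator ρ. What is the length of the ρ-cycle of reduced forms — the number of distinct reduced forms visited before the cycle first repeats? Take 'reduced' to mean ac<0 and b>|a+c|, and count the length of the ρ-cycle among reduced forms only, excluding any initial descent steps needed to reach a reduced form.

D = 57, ⌊√D⌋ = 7
descent: ρ → (4,5,-2)  [lands on river]
river: ρ → (-2,7,1)
river: ρ → (1,7,-2)
river: ρ → (-2,5,4)
river: ρ → (4,3,-3)
river: ρ → (-3,3,4)
ρ-cycle length = 6 (tail of 1 descent step not counted)

6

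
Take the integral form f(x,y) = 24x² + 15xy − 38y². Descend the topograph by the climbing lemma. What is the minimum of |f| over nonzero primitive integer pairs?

river: ρ → (-38,61,1)
river: ρ → (1,61,-38)
river: ρ → (-38,15,24)
river: ρ → (24,33,-29)
river: ρ → (-29,25,28)
river: ρ → (28,31,-26)
river: ρ → (-26,21,33)
river: ρ → (33,45,-14)
river: ρ → (-14,39,42)
river: ρ → (42,45,-11)
river: ρ → (-11,43,46)
river: ρ → (46,49,-8)
river: ρ → (-8,47,52)
river: ρ → (52,57,-3)
river: ρ → (-3,57,52)
river: ρ → (52,47,-8)
river: ρ → (-8,49,46)
river: ρ → (46,43,-11)
river: ρ → (-11,45,42)
river: ρ → (42,39,-14)
river: ρ → (-14,45,33)
river: ρ → (33,21,-26)
river: ρ → (-26,31,28)
river: ρ → (28,25,-29)
river: ρ → (-29,33,24)
river: ρ → (24,15,-38)
closes: descent 0, river 26
min |a| on river = 1

1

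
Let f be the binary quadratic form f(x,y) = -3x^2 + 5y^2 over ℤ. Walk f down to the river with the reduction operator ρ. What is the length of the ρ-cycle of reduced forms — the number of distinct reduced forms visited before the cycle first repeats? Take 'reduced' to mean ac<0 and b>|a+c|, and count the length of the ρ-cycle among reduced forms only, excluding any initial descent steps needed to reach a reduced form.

D = 60, ⌊√D⌋ = 7
descent: ρ → (5,0,-3)
descent: ρ → (-3,6,2)  [lands on river]
river: ρ → (2,6,-3)
ρ-cycle length = 2 (tail of 2 descent steps not counted)

2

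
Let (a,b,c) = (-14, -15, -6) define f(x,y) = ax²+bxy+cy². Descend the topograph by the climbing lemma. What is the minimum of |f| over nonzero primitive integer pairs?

translate: b→-13 (≡15 mod 28), so (14,15,6)→(14,-13,5)
flip: (14,-13,5)→(5,13,14)
translate: b→3 (≡13 mod 10), so (5,13,14)→(5,3,6)
reduced (well bottom): (5,3,6) with a≤c, −a<b≤a
well minimum |f| = |-5| = 5 (negative-definite)

5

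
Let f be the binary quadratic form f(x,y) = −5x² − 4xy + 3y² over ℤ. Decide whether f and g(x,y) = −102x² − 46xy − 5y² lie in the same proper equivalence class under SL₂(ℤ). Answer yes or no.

D₁ = 76, D₂ = 76
river cycle of f (length 6): (3, 4, -5), (-5, 6, 2), (2, 6, -5), (-5, 4, 3), (3, 8, -1), (-1, 8, 3)
river cycle of g (length 6): (-5, 6, 2), (2, 6, -5), (-5, 4, 3), (3, 8, -1), (-1, 8, 3), (3, 4, -5)
cycles coincide ⇒ equivalent

yes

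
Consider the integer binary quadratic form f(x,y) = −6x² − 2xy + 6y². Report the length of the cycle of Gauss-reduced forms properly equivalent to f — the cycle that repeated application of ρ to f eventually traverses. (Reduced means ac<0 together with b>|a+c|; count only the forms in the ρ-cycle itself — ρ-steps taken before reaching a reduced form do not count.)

D = 148, ⌊√D⌋ = 12
descent: ρ → (6,2,-6)  [lands on river]
river: ρ → (-6,10,2)
river: ρ → (2,10,-6)
river: ρ → (-6,2,6)
river: ρ → (6,10,-2)
river: ρ → (-2,10,6)
ρ-cycle length = 6 (tail of 1 descent step not counted)

6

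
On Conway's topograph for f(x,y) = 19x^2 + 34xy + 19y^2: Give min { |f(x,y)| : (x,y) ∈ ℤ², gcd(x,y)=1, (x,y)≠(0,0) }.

translate: b→-4 (≡34 mod 38), so (19,34,19)→(19,-4,4)
flip: (19,-4,4)→(4,4,19)
reduced (well bottom): (4,4,19) with a≤c, −a<b≤a
well minimum = a = 4

4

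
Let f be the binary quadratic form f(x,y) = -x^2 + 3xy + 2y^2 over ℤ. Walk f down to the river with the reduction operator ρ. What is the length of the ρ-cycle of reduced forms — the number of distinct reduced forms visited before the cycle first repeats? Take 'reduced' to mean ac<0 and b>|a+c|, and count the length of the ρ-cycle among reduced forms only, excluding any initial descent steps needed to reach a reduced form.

D = 17, ⌊√D⌋ = 4
river: ρ → (2,1,-2)
river: ρ → (-2,3,1)
river: ρ → (1,3,-2)
river: ρ → (-2,1,2)
river: ρ → (2,3,-1)
river: ρ → (-1,3,2)
ρ-cycle length = 6 (tail of 0 descent steps not counted)

6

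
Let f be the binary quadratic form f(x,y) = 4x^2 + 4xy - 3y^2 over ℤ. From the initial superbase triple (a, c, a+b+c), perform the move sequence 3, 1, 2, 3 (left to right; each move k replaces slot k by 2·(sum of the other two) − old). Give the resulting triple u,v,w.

start (4,-3,5) = (f(1,0),f(0,1),f(1,1))
replace slot 3: 2·(4+(-3)) − 5 = -3 → (4,-3,-3)
replace slot 1: 2·((-3)+(-3)) − 4 = -16 → (-16,-3,-3)
replace slot 2: 2·((-16)+(-3)) − (-3) = -35 → (-16,-35,-3)
replace slot 3: 2·((-16)+(-35)) − (-3) = -99 → (-16,-35,-99)

-16,-35,-99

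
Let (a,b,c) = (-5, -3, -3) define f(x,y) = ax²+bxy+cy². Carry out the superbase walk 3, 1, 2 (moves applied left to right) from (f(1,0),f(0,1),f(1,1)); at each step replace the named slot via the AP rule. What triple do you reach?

start (-5,-3,-11) = (f(1,0),f(0,1),f(1,1))
replace slot 3: 2·((-5)+(-3)) − (-11) = -5 → (-5,-3,-5)
replace slot 1: 2·((-3)+(-5)) − (-5) = -11 → (-11,-3,-5)
replace slot 2: 2·((-11)+(-5)) − (-3) = -29 → (-11,-29,-5)

-11,-29,-5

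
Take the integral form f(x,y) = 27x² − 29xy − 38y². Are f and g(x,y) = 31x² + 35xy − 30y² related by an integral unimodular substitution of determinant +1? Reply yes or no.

D₁ = 4945, D₂ = 4945
river cycle of f (length 40): (-38, 29, 27), (27, 25, -40), (-40, 55, 12), (12, 65, -15), (-15, 55, 32), (32, 9, -38), (-38, 67, 3), (3, 65, -60), (-60, 55, 8), (8, 57, -53), … (30 more)
river cycle of g (length 42): (-30, 25, 36), (36, 47, -19), (-19, 67, 6), (6, 65, -30), (-30, 55, 16), (16, 41, -51), (-51, 61, 6), (6, 59, -61), (-61, 63, 4), (4, 65, -45), … (32 more)
cycles differ ⇒ inequivalent

no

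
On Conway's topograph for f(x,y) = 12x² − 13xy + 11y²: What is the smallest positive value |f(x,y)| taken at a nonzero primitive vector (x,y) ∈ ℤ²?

translate: b→11 (≡-13 mod 24), so (12,-13,11)→(12,11,10)
flip: (12,11,10)→(10,-11,12)
translate: b→9 (≡-11 mod 20), so (10,-11,12)→(10,9,11)
reduced (well bottom): (10,9,11) with a≤c, −a<b≤a
well minimum = a = 10

10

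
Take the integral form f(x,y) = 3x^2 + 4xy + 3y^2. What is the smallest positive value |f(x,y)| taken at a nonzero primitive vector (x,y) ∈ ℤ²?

translate: b→-2 (≡4 mod 6), so (3,4,3)→(3,-2,2)
flip: (3,-2,2)→(2,2,3)
reduced (well bottom): (2,2,3) with a≤c, −a<b≤a
well minimum = a = 2

2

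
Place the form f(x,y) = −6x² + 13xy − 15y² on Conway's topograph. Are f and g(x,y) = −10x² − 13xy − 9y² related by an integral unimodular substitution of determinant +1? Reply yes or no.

D₁ = -191, D₂ = -191
f is negative-definite; reduce −f:
−f: translate: b→-1 (≡-13 mod 12), so (6,-13,15)→(6,-1,8)
−f: reduced (well bottom): (6,-1,8) with a≤c, −a<b≤a
flip sign back: reduced form of f is (-6,1,-8)
g is negative-definite; reduce −g:
−g: translate: b→-7 (≡13 mod 20), so (10,13,9)→(10,-7,6)
−g: flip: (10,-7,6)→(6,7,10)
−g: translate: b→-5 (≡7 mod 12), so (6,7,10)→(6,-5,9)
−g: reduced (well bottom): (6,-5,9) with a≤c, −a<b≤a
flip sign back: reduced form of g is (-6,5,-9)
reduced forms (-6, 1, -8) vs (-6, 5, -9) ⇒ inequivalent

no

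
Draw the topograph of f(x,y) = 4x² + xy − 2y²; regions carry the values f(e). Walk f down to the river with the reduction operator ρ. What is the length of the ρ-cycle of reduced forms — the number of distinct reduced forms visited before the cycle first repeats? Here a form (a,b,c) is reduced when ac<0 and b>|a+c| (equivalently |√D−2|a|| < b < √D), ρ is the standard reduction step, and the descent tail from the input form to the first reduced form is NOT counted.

D = 33, ⌊√D⌋ = 5
descent: ρ → (-2,3,3)  [lands on river]
river: ρ → (3,3,-2)
river: ρ → (-2,5,1)
river: ρ → (1,5,-2)
ρ-cycle length = 4 (tail of 1 descent step not counted)

4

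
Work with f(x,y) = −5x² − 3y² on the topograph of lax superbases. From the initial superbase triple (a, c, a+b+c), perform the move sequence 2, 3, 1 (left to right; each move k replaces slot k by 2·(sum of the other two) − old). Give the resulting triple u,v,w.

start (-5,-3,-8) = (f(1,0),f(0,1),f(1,1))
replace slot 2: 2·((-5)+(-8)) − (-3) = -23 → (-5,-23,-8)
replace slot 3: 2·((-5)+(-23)) − (-8) = -48 → (-5,-23,-48)
replace slot 1: 2·((-23)+(-48)) − (-5) = -137 → (-137,-23,-48)

-137,-23,-48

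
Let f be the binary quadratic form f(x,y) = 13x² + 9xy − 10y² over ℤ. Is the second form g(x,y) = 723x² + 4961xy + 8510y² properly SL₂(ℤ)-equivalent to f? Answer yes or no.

D₁ = 601, D₂ = 601
river cycle of f (length 66): (-10, 11, 12), (12, 13, -9), (-9, 23, 2), (2, 21, -20), (-20, 19, 3), (3, 23, -6), (-6, 13, 18), (18, 23, -1), (-1, 23, 18), (18, 13, -6), … (56 more)
river cycle of g (length 66): (13, 9, -10), (-10, 11, 12), (12, 13, -9), (-9, 23, 2), (2, 21, -20), (-20, 19, 3), (3, 23, -6), (-6, 13, 18), (18, 23, -1), (-1, 23, 18), … (56 more)
cycles coincide ⇒ equivalent

yes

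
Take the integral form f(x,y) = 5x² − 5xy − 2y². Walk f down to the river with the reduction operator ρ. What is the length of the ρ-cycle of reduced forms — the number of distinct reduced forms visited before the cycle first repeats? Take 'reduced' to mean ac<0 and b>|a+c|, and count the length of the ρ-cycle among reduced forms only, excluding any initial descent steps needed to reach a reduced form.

D = 65, ⌊√D⌋ = 8
descent: ρ → (-2,5,5)  [lands on river]
river: ρ → (5,5,-2)
river: ρ → (-2,7,2)
river: ρ → (2,5,-5)
river: ρ → (-5,5,2)
river: ρ → (2,7,-2)
ρ-cycle length = 6 (tail of 1 descent step not counted)

6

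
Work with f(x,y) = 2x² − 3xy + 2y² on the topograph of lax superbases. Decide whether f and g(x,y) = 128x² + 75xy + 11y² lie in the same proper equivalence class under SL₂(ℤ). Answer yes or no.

D₁ = -7, D₂ = -7
f: translate: b→1 (≡-3 mod 4), so (2,-3,2)→(2,1,1)
f: flip: (2,1,1)→(1,-1,2)
f: translate: b→1 (≡-1 mod 2), so (1,-1,2)→(1,1,2)
f: reduced (well bottom): (1,1,2) with a≤c, −a<b≤a
g: flip: (128,75,11)→(11,-75,128)
g: translate: b→-9 (≡-75 mod 22), so (11,-75,128)→(11,-9,2)
g: flip: (11,-9,2)→(2,9,11)
g: translate: b→1 (≡9 mod 4), so (2,9,11)→(2,1,1)
g: flip: (2,1,1)→(1,-1,2)
g: translate: b→1 (≡-1 mod 2), so (1,-1,2)→(1,1,2)
g: reduced (well bottom): (1,1,2) with a≤c, −a<b≤a
reduced forms (1, 1, 2) vs (1, 1, 2) ⇒ equivalent

yes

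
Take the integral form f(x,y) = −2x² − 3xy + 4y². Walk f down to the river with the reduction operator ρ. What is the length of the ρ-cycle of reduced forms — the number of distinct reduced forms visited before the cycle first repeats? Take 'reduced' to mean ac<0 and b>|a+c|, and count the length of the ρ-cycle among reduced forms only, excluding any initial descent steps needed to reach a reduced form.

D = 41, ⌊√D⌋ = 6
descent: ρ → (4,3,-2)  [lands on river]
river: ρ → (-2,5,2)
river: ρ → (2,3,-4)
river: ρ → (-4,5,1)
river: ρ → (1,5,-4)
river: ρ → (-4,3,2)
river: ρ → (2,5,-2)
river: ρ → (-2,3,4)
river: ρ → (4,5,-1)
river: ρ → (-1,5,4)
ρ-cycle length = 10 (tail of 1 descent step not counted)

10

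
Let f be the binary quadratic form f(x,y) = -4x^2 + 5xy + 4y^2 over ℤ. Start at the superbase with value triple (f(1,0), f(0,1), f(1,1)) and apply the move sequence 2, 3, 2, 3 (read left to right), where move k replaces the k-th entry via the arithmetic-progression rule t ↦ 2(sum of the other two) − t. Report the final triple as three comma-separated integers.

start (-4,4,5) = (f(1,0),f(0,1),f(1,1))
replace slot 2: 2·((-4)+5) − 4 = -2 → (-4,-2,5)
replace slot 3: 2·((-4)+(-2)) − 5 = -17 → (-4,-2,-17)
replace slot 2: 2·((-4)+(-17)) − (-2) = -40 → (-4,-40,-17)
replace slot 3: 2·((-4)+(-40)) − (-17) = -71 → (-4,-40,-71)

-4,-40,-71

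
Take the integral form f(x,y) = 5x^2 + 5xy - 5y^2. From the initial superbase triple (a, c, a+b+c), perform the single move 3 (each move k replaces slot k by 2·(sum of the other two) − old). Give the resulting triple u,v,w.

start (5,-5,5) = (f(1,0),f(0,1),f(1,1))
replace slot 3: 2·(5+(-5)) − 5 = -5 → (5,-5,-5)

5,-5,-5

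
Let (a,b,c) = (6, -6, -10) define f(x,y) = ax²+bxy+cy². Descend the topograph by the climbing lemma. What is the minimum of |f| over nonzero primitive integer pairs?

descent: ρ → (-10,6,6)  [lands on river]
river: ρ → (6,6,-10)
river: ρ → (-10,14,2)
river: ρ → (2,14,-10)
closes: descent 1, river 4
min |a| on river = 2

2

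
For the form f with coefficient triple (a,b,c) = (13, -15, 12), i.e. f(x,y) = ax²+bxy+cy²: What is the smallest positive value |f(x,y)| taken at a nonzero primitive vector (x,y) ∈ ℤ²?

translate: b→11 (≡-15 mod 26), so (13,-15,12)→(13,11,10)
flip: (13,11,10)→(10,-11,13)
translate: b→9 (≡-11 mod 20), so (10,-11,13)→(10,9,12)
reduced (well bottom): (10,9,12) with a≤c, −a<b≤a
well minimum = a = 10

10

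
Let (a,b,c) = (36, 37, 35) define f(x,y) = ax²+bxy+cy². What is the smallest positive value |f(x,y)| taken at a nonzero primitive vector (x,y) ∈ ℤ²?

translate: b→-35 (≡37 mod 72), so (36,37,35)→(36,-35,34)
flip: (36,-35,34)→(34,35,36)
translate: b→-33 (≡35 mod 68), so (34,35,36)→(34,-33,35)
reduced (well bottom): (34,-33,35) with a≤c, −a<b≤a
well minimum = a = 34

34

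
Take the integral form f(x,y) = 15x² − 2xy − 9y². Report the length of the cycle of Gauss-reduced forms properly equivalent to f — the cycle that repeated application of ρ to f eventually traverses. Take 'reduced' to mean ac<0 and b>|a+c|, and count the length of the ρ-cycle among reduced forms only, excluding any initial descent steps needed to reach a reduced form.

D = 544, ⌊√D⌋ = 23
descent: ρ → (-9,20,4)  [lands on river]
river: ρ → (4,20,-9)
river: ρ → (-9,16,8)
river: ρ → (8,16,-9)
ρ-cycle length = 4 (tail of 1 descent step not counted)

4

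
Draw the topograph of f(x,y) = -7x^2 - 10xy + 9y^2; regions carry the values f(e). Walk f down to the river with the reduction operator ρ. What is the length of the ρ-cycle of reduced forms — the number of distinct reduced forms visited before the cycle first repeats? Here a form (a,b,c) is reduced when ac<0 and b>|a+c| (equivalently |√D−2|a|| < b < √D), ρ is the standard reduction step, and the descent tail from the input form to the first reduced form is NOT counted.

D = 352, ⌊√D⌋ = 18
descent: ρ → (9,10,-7)  [lands on river]
river: ρ → (-7,18,1)
river: ρ → (1,18,-7)
river: ρ → (-7,10,9)
river: ρ → (9,8,-8)
river: ρ → (-8,8,9)
ρ-cycle length = 6 (tail of 1 descent step not counted)

6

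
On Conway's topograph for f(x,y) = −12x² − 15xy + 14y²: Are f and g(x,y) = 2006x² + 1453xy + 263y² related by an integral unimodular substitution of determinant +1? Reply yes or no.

D₁ = 897, D₂ = 897
river cycle of f (length 10): (14, 15, -12), (-12, 9, 17), (17, 25, -4), (-4, 23, 23), (23, 23, -4), (-4, 25, 17), (17, 9, -12), (-12, 15, 14), (14, 13, -13), (-13, 13, 14)
river cycle of g (length 10): (14, 15, -12), (-12, 9, 17), (17, 25, -4), (-4, 23, 23), (23, 23, -4), (-4, 25, 17), (17, 9, -12), (-12, 15, 14), (14, 13, -13), (-13, 13, 14)
cycles coincide ⇒ equivalent

yes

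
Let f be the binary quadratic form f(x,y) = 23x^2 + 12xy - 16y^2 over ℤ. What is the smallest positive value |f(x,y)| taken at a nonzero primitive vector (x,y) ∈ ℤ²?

river: ρ → (-16,20,19)
river: ρ → (19,18,-17)
river: ρ → (-17,16,20)
river: ρ → (20,24,-13)
river: ρ → (-13,28,16)
river: ρ → (16,36,-5)
river: ρ → (-5,34,23)
river: ρ → (23,12,-16)
closes: descent 0, river 8
min |a| on river = 5

5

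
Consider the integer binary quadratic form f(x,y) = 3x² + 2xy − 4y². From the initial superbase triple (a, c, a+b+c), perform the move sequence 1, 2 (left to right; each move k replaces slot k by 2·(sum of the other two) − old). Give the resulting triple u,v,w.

start (3,-4,1) = (f(1,0),f(0,1),f(1,1))
replace slot 1: 2·((-4)+1) − 3 = -9 → (-9,-4,1)
replace slot 2: 2·((-9)+1) − (-4) = -12 → (-9,-12,1)

-9,-12,1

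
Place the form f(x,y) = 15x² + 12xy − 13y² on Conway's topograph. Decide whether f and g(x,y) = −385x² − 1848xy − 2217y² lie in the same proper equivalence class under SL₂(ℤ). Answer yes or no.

D₁ = 924, D₂ = 924
river cycle of f (length 8): (-13, 14, 14), (14, 14, -13), (-13, 12, 15), (15, 18, -10), (-10, 22, 11), (11, 22, -10), (-10, 18, 15), (15, 12, -13)
river cycle of g (length 8): (-10, 18, 15), (15, 12, -13), (-13, 14, 14), (14, 14, -13), (-13, 12, 15), (15, 18, -10), (-10, 22, 11), (11, 22, -10)
cycles coincide ⇒ equivalent

yes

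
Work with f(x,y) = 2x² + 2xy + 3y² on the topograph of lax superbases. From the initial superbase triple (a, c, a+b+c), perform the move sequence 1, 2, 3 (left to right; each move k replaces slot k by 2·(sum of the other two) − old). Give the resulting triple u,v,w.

start (2,3,7) = (f(1,0),f(0,1),f(1,1))
replace slot 1: 2·(3+7) − 2 = 18 → (18,3,7)
replace slot 2: 2·(18+7) − 3 = 47 → (18,47,7)
replace slot 3: 2·(18+47) − 7 = 123 → (18,47,123)

18,47,123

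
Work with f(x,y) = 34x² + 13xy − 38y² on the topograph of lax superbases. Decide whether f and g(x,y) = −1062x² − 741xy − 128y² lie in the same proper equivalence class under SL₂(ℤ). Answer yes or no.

D₁ = 5337, D₂ = 5337
river cycle of f (length 52): (-38, 63, 9), (9, 63, -38), (-38, 13, 34), (34, 55, -17), (-17, 47, 46), (46, 45, -18), (-18, 63, 19), (19, 51, -36), (-36, 21, 34), (34, 47, -23), … (42 more)
river cycle of g (length 52): (9, 63, -38), (-38, 13, 34), (34, 55, -17), (-17, 47, 46), (46, 45, -18), (-18, 63, 19), (19, 51, -36), (-36, 21, 34), (34, 47, -23), (-23, 45, 36), … (42 more)
cycles coincide ⇒ equivalent

yes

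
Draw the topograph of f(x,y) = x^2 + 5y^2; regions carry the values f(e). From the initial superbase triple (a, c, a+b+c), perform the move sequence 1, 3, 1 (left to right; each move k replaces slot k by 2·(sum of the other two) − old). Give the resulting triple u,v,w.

start (1,5,6) = (f(1,0),f(0,1),f(1,1))
replace slot 1: 2·(5+6) − 1 = 21 → (21,5,6)
replace slot 3: 2·(21+5) − 6 = 46 → (21,5,46)
replace slot 1: 2·(5+46) − 21 = 81 → (81,5,46)

81,5,46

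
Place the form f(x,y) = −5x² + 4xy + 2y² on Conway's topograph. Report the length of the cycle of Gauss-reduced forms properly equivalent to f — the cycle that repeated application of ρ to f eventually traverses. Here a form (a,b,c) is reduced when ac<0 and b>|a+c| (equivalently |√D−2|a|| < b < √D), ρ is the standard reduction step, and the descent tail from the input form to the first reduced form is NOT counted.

D = 56, ⌊√D⌋ = 7
river: ρ → (2,4,-5)
river: ρ → (-5,6,1)
river: ρ → (1,6,-5)
river: ρ → (-5,4,2)
ρ-cycle length = 4 (tail of 0 descent steps not counted)

4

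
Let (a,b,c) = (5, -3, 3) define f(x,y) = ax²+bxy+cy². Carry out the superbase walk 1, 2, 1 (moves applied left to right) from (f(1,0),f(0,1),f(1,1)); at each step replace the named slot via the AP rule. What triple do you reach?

start (5,3,5) = (f(1,0),f(0,1),f(1,1))
replace slot 1: 2·(3+5) − 5 = 11 → (11,3,5)
replace slot 2: 2·(11+5) − 3 = 29 → (11,29,5)
replace slot 1: 2·(29+5) − 11 = 57 → (57,29,5)

57,29,5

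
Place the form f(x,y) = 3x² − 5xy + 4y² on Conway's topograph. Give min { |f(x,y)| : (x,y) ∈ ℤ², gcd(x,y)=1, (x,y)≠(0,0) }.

translate: b→1 (≡-5 mod 6), so (3,-5,4)→(3,1,2)
flip: (3,1,2)→(2,-1,3)
reduced (well bottom): (2,-1,3) with a≤c, −a<b≤a
well minimum = a = 2

2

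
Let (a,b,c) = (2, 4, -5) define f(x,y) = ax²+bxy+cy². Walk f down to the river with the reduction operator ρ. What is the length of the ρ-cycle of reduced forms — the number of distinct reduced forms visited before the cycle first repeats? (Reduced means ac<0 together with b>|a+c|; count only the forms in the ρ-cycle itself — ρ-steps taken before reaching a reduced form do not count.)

D = 56, ⌊√D⌋ = 7
river: ρ → (-5,6,1)
river: ρ → (1,6,-5)
river: ρ → (-5,4,2)
river: ρ → (2,4,-5)
ρ-cycle length = 4 (tail of 0 descent steps not counted)

4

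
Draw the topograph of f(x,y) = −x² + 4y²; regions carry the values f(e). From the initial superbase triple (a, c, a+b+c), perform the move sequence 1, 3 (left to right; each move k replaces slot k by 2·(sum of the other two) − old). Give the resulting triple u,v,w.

start (-1,4,3) = (f(1,0),f(0,1),f(1,1))
replace slot 1: 2·(4+3) − (-1) = 15 → (15,4,3)
replace slot 3: 2·(15+4) − 3 = 35 → (15,4,35)

15,4,35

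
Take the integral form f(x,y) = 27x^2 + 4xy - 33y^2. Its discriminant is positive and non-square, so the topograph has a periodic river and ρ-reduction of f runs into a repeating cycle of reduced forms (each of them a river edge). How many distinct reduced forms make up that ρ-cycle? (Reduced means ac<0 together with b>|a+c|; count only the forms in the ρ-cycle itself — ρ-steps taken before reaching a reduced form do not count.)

D = 3580, ⌊√D⌋ = 59
descent: ρ → (-33,-4,27)
descent: ρ → (27,58,-2)  [lands on river]
river: ρ → (-2,58,27)
river: ρ → (27,50,-10)
river: ρ → (-10,50,27)
ρ-cycle length = 4 (tail of 2 descent steps not counted)

4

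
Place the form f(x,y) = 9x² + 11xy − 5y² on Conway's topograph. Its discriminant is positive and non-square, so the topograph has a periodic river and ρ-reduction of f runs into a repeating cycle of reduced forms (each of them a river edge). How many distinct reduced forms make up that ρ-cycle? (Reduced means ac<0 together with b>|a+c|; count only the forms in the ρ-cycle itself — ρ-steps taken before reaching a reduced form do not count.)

D = 301, ⌊√D⌋ = 17
river: ρ → (-5,9,11)
river: ρ → (11,13,-3)
river: ρ → (-3,17,1)
river: ρ → (1,17,-3)
river: ρ → (-3,13,11)
river: ρ → (11,9,-5)
river: ρ → (-5,11,9)
river: ρ → (9,7,-7)
river: ρ → (-7,7,9)
river: ρ → (9,11,-5)
ρ-cycle length = 10 (tail of 0 descent steps not counted)

10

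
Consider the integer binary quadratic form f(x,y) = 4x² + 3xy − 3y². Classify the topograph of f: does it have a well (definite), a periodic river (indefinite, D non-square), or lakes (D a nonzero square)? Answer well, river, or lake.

D = b²−4ac = 3² − 4·4·(-3) = 57
D > 0 non-square ⇒ indefinite ⇒ periodic river

river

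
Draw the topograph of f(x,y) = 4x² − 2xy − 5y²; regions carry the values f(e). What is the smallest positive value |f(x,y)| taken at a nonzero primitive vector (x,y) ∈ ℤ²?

descent: ρ → (-5,2,4)  [lands on river]
river: ρ → (4,6,-3)
river: ρ → (-3,6,4)
river: ρ → (4,2,-5)
river: ρ → (-5,8,1)
river: ρ → (1,8,-5)
closes: descent 1, river 6
min |a| on river = 1

1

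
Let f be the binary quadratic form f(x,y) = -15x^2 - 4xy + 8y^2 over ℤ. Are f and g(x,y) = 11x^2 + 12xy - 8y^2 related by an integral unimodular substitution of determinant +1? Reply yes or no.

D₁ = 496, D₂ = 496
river cycle of f (length 16): (8, 20, -3), (-3, 22, 1), (1, 22, -3), (-3, 20, 8), (8, 12, -11), (-11, 10, 9), (9, 8, -12), (-12, 16, 5), (5, 14, -15), (-15, 16, 4), … (6 more)
river cycle of g (length 16): (-8, 20, 3), (3, 22, -1), (-1, 22, 3), (3, 20, -8), (-8, 12, 11), (11, 10, -9), (-9, 8, 12), (12, 16, -5), (-5, 14, 15), (15, 16, -4), … (6 more)
cycles differ ⇒ inequivalent

no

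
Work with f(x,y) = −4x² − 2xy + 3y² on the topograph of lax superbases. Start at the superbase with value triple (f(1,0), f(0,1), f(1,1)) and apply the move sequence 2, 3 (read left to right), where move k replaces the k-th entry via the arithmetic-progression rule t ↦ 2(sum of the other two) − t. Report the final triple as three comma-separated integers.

start (-4,3,-3) = (f(1,0),f(0,1),f(1,1))
replace slot 2: 2·((-4)+(-3)) − 3 = -17 → (-4,-17,-3)
replace slot 3: 2·((-4)+(-17)) − (-3) = -39 → (-4,-17,-39)

-4,-17,-39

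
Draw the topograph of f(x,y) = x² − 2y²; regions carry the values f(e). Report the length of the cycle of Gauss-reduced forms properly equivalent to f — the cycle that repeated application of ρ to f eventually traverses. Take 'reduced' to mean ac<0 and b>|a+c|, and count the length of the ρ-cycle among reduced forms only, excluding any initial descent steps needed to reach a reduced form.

D = 8, ⌊√D⌋ = 2
descent: ρ → (-2,0,1)
descent: ρ → (1,2,-1)  [lands on river]
river: ρ → (-1,2,1)
ρ-cycle length = 2 (tail of 2 descent steps not counted)

2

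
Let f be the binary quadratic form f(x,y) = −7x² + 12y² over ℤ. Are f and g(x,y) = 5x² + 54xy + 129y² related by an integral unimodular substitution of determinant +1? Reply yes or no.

D₁ = 336, D₂ = 336
river cycle of f (length 4): (-7, 14, 5), (5, 16, -4), (-4, 16, 5), (5, 14, -7)
river cycle of g (length 4): (5, 14, -7), (-7, 14, 5), (5, 16, -4), (-4, 16, 5)
cycles coincide ⇒ equivalent

yes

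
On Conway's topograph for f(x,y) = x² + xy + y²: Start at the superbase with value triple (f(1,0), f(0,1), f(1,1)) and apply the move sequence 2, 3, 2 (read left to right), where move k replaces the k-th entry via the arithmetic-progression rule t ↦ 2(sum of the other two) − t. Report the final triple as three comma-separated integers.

start (1,1,3) = (f(1,0),f(0,1),f(1,1))
replace slot 2: 2·(1+3) − 1 = 7 → (1,7,3)
replace slot 3: 2·(1+7) − 3 = 13 → (1,7,13)
replace slot 2: 2·(1+13) − 7 = 21 → (1,21,13)

1,21,13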